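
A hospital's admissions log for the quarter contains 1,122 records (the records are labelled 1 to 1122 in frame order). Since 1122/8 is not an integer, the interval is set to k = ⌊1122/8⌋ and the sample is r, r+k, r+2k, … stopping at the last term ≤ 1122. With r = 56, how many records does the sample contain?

k = ⌊1122/8⌋ = 140
Achieved size = ⌊(1122 − 56)/140⌋ + 1 = ⌊1066/140⌋ + 1 = 7 + 1 = 8
(last selection: 56 + 7×140 = 1036 ≤ 1122; next would be 1176 > 1122)

8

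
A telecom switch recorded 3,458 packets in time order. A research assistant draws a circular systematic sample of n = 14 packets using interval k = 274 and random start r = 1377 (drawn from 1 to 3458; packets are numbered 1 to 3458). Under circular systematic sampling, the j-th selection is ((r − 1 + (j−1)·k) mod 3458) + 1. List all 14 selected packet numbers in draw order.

Selection 1: 1377
Selection 2: 1377 + 274 = 1651
Selection 3: 1651 + 274 = 1925
Selection 4: 1925 + 274 = 2199
Selection 5: 2199 + 274 = 2473
Selection 6: 2473 + 274 = 2747
Selection 7: 2747 + 274 = 3021
Selection 8: 3021 + 274 = 3295
Selection 9: 3295 + 274 = 3569 → 3569 − 3458 = 111
Selection 10: 111 + 274 = 385
Selection 11: 385 + 274 = 659
Selection 12: 659 + 274 = 933
Selection 13: 933 + 274 = 1207
Selection 14: 1207 + 274 = 1481

1377, 1651, 1925, 2199, 2473, 2747, 3021, 3295, 111, 385, 659, 933, 1207, 1481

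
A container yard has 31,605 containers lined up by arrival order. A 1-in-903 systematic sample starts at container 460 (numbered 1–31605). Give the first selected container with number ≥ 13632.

k = 903
Steps past start: ⌈(13632 − 460)/903⌉ = ⌈13172/903⌉ = 15
Selected container: 460 + 15×903 = 14005

14005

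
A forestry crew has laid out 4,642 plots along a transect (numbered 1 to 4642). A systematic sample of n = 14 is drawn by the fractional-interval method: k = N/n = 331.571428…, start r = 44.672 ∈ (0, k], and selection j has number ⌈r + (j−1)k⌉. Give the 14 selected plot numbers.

45, 377, 708, 1040, 1371, 1703, 2035, 2366, 2698, 3029, 3361, 3692, 4024, 4356

j=1: r + 0k = 44.672 → ⌈·⌉ = 45
j=2: r + 1k = 376.243428… → ⌈·⌉ = 377
j=3: r + 2k = 707.814857… → ⌈·⌉ = 708
j=4: r + 3k = 1039.386285… → ⌈·⌉ = 1040
j=5: r + 4k = 1370.957714… → ⌈·⌉ = 1371
j=6: r + 5k = 1702.529142… → ⌈·⌉ = 1703
j=7: r + 6k = 2034.100571… → ⌈·⌉ = 2035
j=8: r + 7k = 2365.672 → ⌈·⌉ = 2366
j=9: r + 8k = 2697.243428… → ⌈·⌉ = 2698
j=10: r + 9k = 3028.814857… → ⌈·⌉ = 3029
j=11: r + 10k = 3360.386285… → ⌈·⌉ = 3361
j=12: r + 11k = 3691.957714… → ⌈·⌉ = 3692
j=13: r + 12k = 4023.529142… → ⌈·⌉ = 4024
j=14: r + 13k = 4355.100571… → ⌈·⌉ = 4356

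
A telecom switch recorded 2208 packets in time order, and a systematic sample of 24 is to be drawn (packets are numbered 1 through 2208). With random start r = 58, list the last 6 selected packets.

k = N/n = 2208/24 = 92
19th selection = 58 + 18×92 = 1714
20th: 1714 + 92 = 1806
21st: 1806 + 92 = 1898
22nd: 1898 + 92 = 1990
23rd: 1990 + 92 = 2082
24th: 2082 + 92 = 2174

1714, 1806, 1898, 1990, 2082, 2174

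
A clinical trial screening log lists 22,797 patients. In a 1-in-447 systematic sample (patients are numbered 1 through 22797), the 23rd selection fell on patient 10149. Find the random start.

k = 447
r = 10149 − (23−1)×447 = 10149 − 9834 = 315

315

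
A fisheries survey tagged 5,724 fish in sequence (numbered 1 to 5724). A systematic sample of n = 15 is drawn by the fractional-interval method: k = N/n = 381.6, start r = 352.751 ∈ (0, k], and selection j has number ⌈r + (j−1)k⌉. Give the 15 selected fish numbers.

j=1: r + 0k = 352.751 → ⌈·⌉ = 353
j=2: r + 1k = 734.351 → ⌈·⌉ = 735
j=3: r + 2k = 1115.951 → ⌈·⌉ = 1116
j=4: r + 3k = 1497.551 → ⌈·⌉ = 1498
j=5: r + 4k = 1879.151 → ⌈·⌉ = 1880
j=6: r + 5k = 2260.751 → ⌈·⌉ = 2261
j=7: r + 6k = 2642.351 → ⌈·⌉ = 2643
j=8: r + 7k = 3023.951 → ⌈·⌉ = 3024
j=9: r + 8k = 3405.551 → ⌈·⌉ = 3406
j=10: r + 9k = 3787.151 → ⌈·⌉ = 3788
j=11: r + 10k = 4168.751 → ⌈·⌉ = 4169
j=12: r + 11k = 4550.351 → ⌈·⌉ = 4551
j=13: r + 12k = 4931.951 → ⌈·⌉ = 4932
j=14: r + 13k = 5313.551 → ⌈·⌉ = 5314
j=15: r + 14k = 5695.151 → ⌈·⌉ = 5696

353, 735, 1116, 1498, 1880, 2261, 2643, 3024, 3406, 3788, 4169, 4551, 4932, 5314, 5696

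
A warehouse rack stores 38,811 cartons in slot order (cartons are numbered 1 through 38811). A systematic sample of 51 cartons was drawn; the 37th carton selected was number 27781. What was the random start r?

385

k = 38811/51 = 761
r = 27781 − (37−1)×761 = 27781 − 27396 = 385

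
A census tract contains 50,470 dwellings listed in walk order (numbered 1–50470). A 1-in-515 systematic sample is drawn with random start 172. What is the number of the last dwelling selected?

k = 515
98th selection = r + (98−1)·k = 172 + 97×515 = 172 + 49955 = 50127

50127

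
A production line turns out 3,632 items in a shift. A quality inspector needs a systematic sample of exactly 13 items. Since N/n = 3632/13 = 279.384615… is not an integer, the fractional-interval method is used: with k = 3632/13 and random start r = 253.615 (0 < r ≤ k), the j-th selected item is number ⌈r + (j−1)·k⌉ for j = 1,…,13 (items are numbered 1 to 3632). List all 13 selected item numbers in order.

j=1: r + 0k = 253.615 → ⌈·⌉ = 254
j=2: r + 1k = 532.999615… → ⌈·⌉ = 533
j=3: r + 2k = 812.384230… → ⌈·⌉ = 813
j=4: r + 3k = 1091.768846… → ⌈·⌉ = 1092
j=5: r + 4k = 1371.153461… → ⌈·⌉ = 1372
j=6: r + 5k = 1650.538076… → ⌈·⌉ = 1651
j=7: r + 6k = 1929.922692… → ⌈·⌉ = 1930
j=8: r + 7k = 2209.307307… → ⌈·⌉ = 2210
j=9: r + 8k = 2488.691923… → ⌈·⌉ = 2489
j=10: r + 9k = 2768.076538… → ⌈·⌉ = 2769
j=11: r + 10k = 3047.461153… → ⌈·⌉ = 3048
j=12: r + 11k = 3326.845769… → ⌈·⌉ = 3327
j=13: r + 12k = 3606.230384… → ⌈·⌉ = 3607

254, 533, 813, 1092, 1372, 1651, 1930, 2210, 2489, 2769, 3048, 3327, 3607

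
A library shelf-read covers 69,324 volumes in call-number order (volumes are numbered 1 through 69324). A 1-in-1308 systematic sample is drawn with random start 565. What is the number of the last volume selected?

68581

k = 1308
53rd selection = r + (53−1)·k = 565 + 52×1308 = 565 + 68016 = 68581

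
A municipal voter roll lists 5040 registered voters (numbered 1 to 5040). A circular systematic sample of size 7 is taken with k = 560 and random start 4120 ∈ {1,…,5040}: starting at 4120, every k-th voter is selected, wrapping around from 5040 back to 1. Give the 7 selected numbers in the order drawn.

Selection 1: 4120
Selection 2: 4120 + 560 = 4680
Selection 3: 4680 + 560 = 5240 → 5240 − 5040 = 200
Selection 4: 200 + 560 = 760
Selection 5: 760 + 560 = 1320
Selection 6: 1320 + 560 = 1880
Selection 7: 1880 + 560 = 2440

4120, 4680, 200, 760, 1320, 1880, 2440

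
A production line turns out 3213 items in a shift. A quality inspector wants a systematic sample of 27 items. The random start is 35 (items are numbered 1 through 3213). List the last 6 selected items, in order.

2534, 2653, 2772, 2891, 3010, 3129

k = N/n = 3213/27 = 119
22nd selection = 35 + 21×119 = 2534
23rd: 2534 + 119 = 2653
24th: 2653 + 119 = 2772
25th: 2772 + 119 = 2891
26th: 2891 + 119 = 3010
27th: 3010 + 119 = 3129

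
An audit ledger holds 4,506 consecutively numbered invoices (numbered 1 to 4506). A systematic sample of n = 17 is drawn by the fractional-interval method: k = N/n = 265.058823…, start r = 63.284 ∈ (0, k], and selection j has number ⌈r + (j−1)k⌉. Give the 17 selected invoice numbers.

64, 329, 594, 859, 1124, 1389, 1654, 1919, 2184, 2449, 2714, 2979, 3244, 3510, 3775, 4040, 4305

j=1: r + 0k = 63.284 → ⌈·⌉ = 64
j=2: r + 1k = 328.342823… → ⌈·⌉ = 329
j=3: r + 2k = 593.401647… → ⌈·⌉ = 594
j=4: r + 3k = 858.460470… → ⌈·⌉ = 859
j=5: r + 4k = 1123.519294… → ⌈·⌉ = 1124
j=6: r + 5k = 1388.578117… → ⌈·⌉ = 1389
j=7: r + 6k = 1653.636941… → ⌈·⌉ = 1654
j=8: r + 7k = 1918.695764… → ⌈·⌉ = 1919
j=9: r + 8k = 2183.754588… → ⌈·⌉ = 2184
j=10: r + 9k = 2448.813411… → ⌈·⌉ = 2449
j=11: r + 10k = 2713.872235… → ⌈·⌉ = 2714
j=12: r + 11k = 2978.931058… → ⌈·⌉ = 2979
j=13: r + 12k = 3243.989882… → ⌈·⌉ = 3244
j=14: r + 13k = 3509.048705… → ⌈·⌉ = 3510
j=15: r + 14k = 3774.107529… → ⌈·⌉ = 3775
j=16: r + 15k = 4039.166352… → ⌈·⌉ = 4040
j=17: r + 16k = 4304.225176… → ⌈·⌉ = 4305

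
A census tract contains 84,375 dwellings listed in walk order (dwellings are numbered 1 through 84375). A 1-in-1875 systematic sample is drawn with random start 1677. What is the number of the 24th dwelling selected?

k = 1875
24th selection = r + (24−1)·k = 1677 + 23×1875 = 1677 + 43125 = 44802

44802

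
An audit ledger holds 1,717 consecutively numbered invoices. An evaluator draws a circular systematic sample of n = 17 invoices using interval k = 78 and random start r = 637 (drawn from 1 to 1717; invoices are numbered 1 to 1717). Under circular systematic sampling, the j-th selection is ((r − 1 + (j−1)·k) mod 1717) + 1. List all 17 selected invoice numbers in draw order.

Selection 1: 637
Selection 2: 637 + 78 = 715
Selection 3: 715 + 78 = 793
Selection 4: 793 + 78 = 871
Selection 5: 871 + 78 = 949
Selection 6: 949 + 78 = 1027
Selection 7: 1027 + 78 = 1105
Selection 8: 1105 + 78 = 1183
Selection 9: 1183 + 78 = 1261
Selection 10: 1261 + 78 = 1339
Selection 11: 1339 + 78 = 1417
Selection 12: 1417 + 78 = 1495
Selection 13: 1495 + 78 = 1573
Selection 14: 1573 + 78 = 1651
Selection 15: 1651 + 78 = 1729 → 1729 − 1717 = 12
Selection 16: 12 + 78 = 90
Selection 17: 90 + 78 = 168

637, 715, 793, 871, 949, 1027, 1105, 1183, 1261, 1339, 1417, 1495, 1573, 1651, 12, 90, 168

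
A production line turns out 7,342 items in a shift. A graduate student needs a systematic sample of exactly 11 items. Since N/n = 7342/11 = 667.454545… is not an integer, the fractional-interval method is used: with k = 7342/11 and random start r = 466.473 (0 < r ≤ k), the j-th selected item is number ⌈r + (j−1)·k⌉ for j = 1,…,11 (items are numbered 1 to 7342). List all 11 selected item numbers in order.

j=1: r + 0k = 466.473 → ⌈·⌉ = 467
j=2: r + 1k = 1133.927545… → ⌈·⌉ = 1134
j=3: r + 2k = 1801.382090… → ⌈·⌉ = 1802
j=4: r + 3k = 2468.836636… → ⌈·⌉ = 2469
j=5: r + 4k = 3136.291181… → ⌈·⌉ = 3137
j=6: r + 5k = 3803.745727… → ⌈·⌉ = 3804
j=7: r + 6k = 4471.200272… → ⌈·⌉ = 4472
j=8: r + 7k = 5138.654818… → ⌈·⌉ = 5139
j=9: r + 8k = 5806.109363… → ⌈·⌉ = 5807
j=10: r + 9k = 6473.563909… → ⌈·⌉ = 6474
j=11: r + 10k = 7141.018454… → ⌈·⌉ = 7142

467, 1134, 1802, 2469, 3137, 3804, 4472, 5139, 5807, 6474, 7142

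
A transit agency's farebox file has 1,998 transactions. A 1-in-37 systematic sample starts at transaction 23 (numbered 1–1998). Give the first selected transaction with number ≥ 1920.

1947

k = 37
Steps past start: ⌈(1920 − 23)/37⌉ = ⌈1897/37⌉ = 52
Selected transaction: 23 + 52×37 = 1947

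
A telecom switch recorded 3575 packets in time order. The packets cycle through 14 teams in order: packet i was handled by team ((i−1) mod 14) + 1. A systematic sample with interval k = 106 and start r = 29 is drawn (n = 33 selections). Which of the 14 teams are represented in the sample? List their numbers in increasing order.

Consecutive selections differ by k = 106, so their team numbers differ by 106 mod 14 = 8.
gcd(106, 14) = 2, so the sample visits 14/2 = 7 distinct residues mod 14.
Start 29 is team 1; the teams hit are 1, 3, 5, 7, 9, 11, 13.

1, 3, 5, 7, 9, 11, 13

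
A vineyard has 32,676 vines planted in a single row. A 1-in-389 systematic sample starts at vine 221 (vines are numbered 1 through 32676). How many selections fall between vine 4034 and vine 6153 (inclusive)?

k = 389
First selection ≥ 4034: 221 + ⌈(4034−221)/389⌉·389 = 221 + 10×389 = 4111
Last selection ≤ 6153: 221 + ⌊(6153−221)/389⌋·389 = 221 + 15×389 = 6056
Count = 15 − 10 + 1 = 6

6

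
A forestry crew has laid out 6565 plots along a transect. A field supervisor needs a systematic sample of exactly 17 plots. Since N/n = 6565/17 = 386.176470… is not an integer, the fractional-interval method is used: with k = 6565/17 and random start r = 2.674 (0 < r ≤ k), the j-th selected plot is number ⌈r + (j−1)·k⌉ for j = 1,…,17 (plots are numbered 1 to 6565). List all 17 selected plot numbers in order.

j=1: r + 0k = 2.674 → ⌈·⌉ = 3
j=2: r + 1k = 388.850470… → ⌈·⌉ = 389
j=3: r + 2k = 775.026941… → ⌈·⌉ = 776
j=4: r + 3k = 1161.203411… → ⌈·⌉ = 1162
j=5: r + 4k = 1547.379882… → ⌈·⌉ = 1548
j=6: r + 5k = 1933.556352… → ⌈·⌉ = 1934
j=7: r + 6k = 2319.732823… → ⌈·⌉ = 2320
j=8: r + 7k = 2705.909294… → ⌈·⌉ = 2706
j=9: r + 8k = 3092.085764… → ⌈·⌉ = 3093
j=10: r + 9k = 3478.262235… → ⌈·⌉ = 3479
j=11: r + 10k = 3864.438705… → ⌈·⌉ = 3865
j=12: r + 11k = 4250.615176… → ⌈·⌉ = 4251
j=13: r + 12k = 4636.791647… → ⌈·⌉ = 4637
j=14: r + 13k = 5022.968117… → ⌈·⌉ = 5023
j=15: r + 14k = 5409.144588… → ⌈·⌉ = 5410
j=16: r + 15k = 5795.321058… → ⌈·⌉ = 5796
j=17: r + 16k = 6181.497529… → ⌈·⌉ = 6182

3, 389, 776, 1162, 1548, 1934, 2320, 2706, 3093, 3479, 3865, 4251, 4637, 5023, 5410, 5796, 6182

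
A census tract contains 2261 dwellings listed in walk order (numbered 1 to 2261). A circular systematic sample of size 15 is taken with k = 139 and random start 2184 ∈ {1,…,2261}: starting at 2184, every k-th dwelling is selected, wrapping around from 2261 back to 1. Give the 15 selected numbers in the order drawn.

2184, 62, 201, 340, 479, 618, 757, 896, 1035, 1174, 1313, 1452, 1591, 1730, 1869

Selection 1: 2184
Selection 2: 2184 + 139 = 2323 → 2323 − 2261 = 62
Selection 3: 62 + 139 = 201
Selection 4: 201 + 139 = 340
Selection 5: 340 + 139 = 479
Selection 6: 479 + 139 = 618
Selection 7: 618 + 139 = 757
Selection 8: 757 + 139 = 896
Selection 9: 896 + 139 = 1035
Selection 10: 1035 + 139 = 1174
Selection 11: 1174 + 139 = 1313
Selection 12: 1313 + 139 = 1452
Selection 13: 1452 + 139 = 1591
Selection 14: 1591 + 139 = 1730
Selection 15: 1730 + 139 = 1869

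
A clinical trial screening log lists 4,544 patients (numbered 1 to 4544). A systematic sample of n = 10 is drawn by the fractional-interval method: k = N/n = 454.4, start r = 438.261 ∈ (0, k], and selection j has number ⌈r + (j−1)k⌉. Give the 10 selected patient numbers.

j=1: r + 0k = 438.261 → ⌈·⌉ = 439
j=2: r + 1k = 892.661 → ⌈·⌉ = 893
j=3: r + 2k = 1347.061 → ⌈·⌉ = 1348
j=4: r + 3k = 1801.461 → ⌈·⌉ = 1802
j=5: r + 4k = 2255.861 → ⌈·⌉ = 2256
j=6: r + 5k = 2710.261 → ⌈·⌉ = 2711
j=7: r + 6k = 3164.661 → ⌈·⌉ = 3165
j=8: r + 7k = 3619.061 → ⌈·⌉ = 3620
j=9: r + 8k = 4073.461 → ⌈·⌉ = 4074
j=10: r + 9k = 4527.861 → ⌈·⌉ = 4528

439, 893, 1348, 1802, 2256, 2711, 3165, 3620, 4074, 4528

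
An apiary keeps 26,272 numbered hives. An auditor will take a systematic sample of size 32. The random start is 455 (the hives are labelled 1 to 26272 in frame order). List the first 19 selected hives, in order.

k = N/n = 26272/32 = 821
hive 1: 455
hive 2: 455 + 821 = 1276
hive 3: 1276 + 821 = 2097
hive 4: 2097 + 821 = 2918
hive 5: 2918 + 821 = 3739
hive 6: 3739 + 821 = 4560
hive 7: 4560 + 821 = 5381
hive 8: 5381 + 821 = 6202
hive 9: 6202 + 821 = 7023
hive 10: 7023 + 821 = 7844
hive 11: 7844 + 821 = 8665
hive 12: 8665 + 821 = 9486
hive 13: 9486 + 821 = 10307
hive 14: 10307 + 821 = 11128
hive 15: 11128 + 821 = 11949
hive 16: 11949 + 821 = 12770
hive 17: 12770 + 821 = 13591
hive 18: 13591 + 821 = 14412
hive 19: 14412 + 821 = 15233

455, 1276, 2097, 2918, 3739, 4560, 5381, 6202, 7023, 7844, 8665, 9486, 10307, 11128, 11949, 12770, 13591, 14412, 15233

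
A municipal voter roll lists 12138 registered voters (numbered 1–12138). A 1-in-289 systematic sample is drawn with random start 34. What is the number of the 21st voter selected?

k = 289
21st selection = r + (21−1)·k = 34 + 20×289 = 34 + 5780 = 5814

5814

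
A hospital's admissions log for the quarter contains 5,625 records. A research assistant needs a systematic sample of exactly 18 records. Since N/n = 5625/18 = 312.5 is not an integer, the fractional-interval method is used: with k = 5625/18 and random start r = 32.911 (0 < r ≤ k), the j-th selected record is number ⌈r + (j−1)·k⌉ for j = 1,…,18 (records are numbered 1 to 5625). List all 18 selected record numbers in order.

j=1: r + 0k = 32.911 → ⌈·⌉ = 33
j=2: r + 1k = 345.411 → ⌈·⌉ = 346
j=3: r + 2k = 657.911 → ⌈·⌉ = 658
j=4: r + 3k = 970.411 → ⌈·⌉ = 971
j=5: r + 4k = 1282.911 → ⌈·⌉ = 1283
j=6: r + 5k = 1595.411 → ⌈·⌉ = 1596
j=7: r + 6k = 1907.911 → ⌈·⌉ = 1908
j=8: r + 7k = 2220.411 → ⌈·⌉ = 2221
j=9: r + 8k = 2532.911 → ⌈·⌉ = 2533
j=10: r + 9k = 2845.411 → ⌈·⌉ = 2846
j=11: r + 10k = 3157.911 → ⌈·⌉ = 3158
j=12: r + 11k = 3470.411 → ⌈·⌉ = 3471
j=13: r + 12k = 3782.911 → ⌈·⌉ = 3783
j=14: r + 13k = 4095.411 → ⌈·⌉ = 4096
j=15: r + 14k = 4407.911 → ⌈·⌉ = 4408
j=16: r + 15k = 4720.411 → ⌈·⌉ = 4721
j=17: r + 16k = 5032.911 → ⌈·⌉ = 5033
j=18: r + 17k = 5345.411 → ⌈·⌉ = 5346

33, 346, 658, 971, 1283, 1596, 1908, 2221, 2533, 2846, 3158, 3471, 3783, 4096, 4408, 4721, 5033, 5346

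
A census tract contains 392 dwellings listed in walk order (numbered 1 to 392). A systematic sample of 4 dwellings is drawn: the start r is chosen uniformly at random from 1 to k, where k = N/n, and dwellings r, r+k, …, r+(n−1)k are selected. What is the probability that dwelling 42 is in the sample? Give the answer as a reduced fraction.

k = 392/4 = 98.
Dwelling 42 is selected iff r ≡ 42 (mod 98); exactly one such r in {1,…,98}.
Inclusion probability = 1/98.

1/98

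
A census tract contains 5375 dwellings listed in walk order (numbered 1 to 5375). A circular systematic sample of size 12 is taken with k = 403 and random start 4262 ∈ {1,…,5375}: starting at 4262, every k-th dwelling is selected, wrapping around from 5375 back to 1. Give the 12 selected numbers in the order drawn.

4262, 4665, 5068, 96, 499, 902, 1305, 1708, 2111, 2514, 2917, 3320

Selection 1: 4262
Selection 2: 4262 + 403 = 4665
Selection 3: 4665 + 403 = 5068
Selection 4: 5068 + 403 = 5471 → 5471 − 5375 = 96
Selection 5: 96 + 403 = 499
Selection 6: 499 + 403 = 902
Selection 7: 902 + 403 = 1305
Selection 8: 1305 + 403 = 1708
Selection 9: 1708 + 403 = 2111
Selection 10: 2111 + 403 = 2514
Selection 11: 2514 + 403 = 2917
Selection 12: 2917 + 403 = 3320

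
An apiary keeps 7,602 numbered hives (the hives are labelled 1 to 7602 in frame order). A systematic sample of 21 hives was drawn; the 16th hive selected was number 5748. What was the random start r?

318

k = 7602/21 = 362
r = 5748 − (16−1)×362 = 5748 − 5430 = 318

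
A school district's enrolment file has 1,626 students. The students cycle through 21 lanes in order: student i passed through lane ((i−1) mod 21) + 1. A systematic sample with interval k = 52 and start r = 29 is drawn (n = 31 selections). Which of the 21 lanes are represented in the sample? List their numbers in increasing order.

Consecutive selections differ by k = 52, so their lane numbers differ by 52 mod 21 = 10.
gcd(52, 21) = 1, so the sample visits 21/1 = 21 distinct residues mod 21.
Start 29 is lane 8; the lanes hit are 1, 2, 3, 4, 5, 6, 7, 8, 9, 10, 11, 12, 13, 14, 15, 16, 17, 18, 19, 20, 21.

1, 2, 3, 4, 5, 6, 7, 8, 9, 10, 11, 12, 13, 14, 15, 16, 17, 18, 19, 20, 21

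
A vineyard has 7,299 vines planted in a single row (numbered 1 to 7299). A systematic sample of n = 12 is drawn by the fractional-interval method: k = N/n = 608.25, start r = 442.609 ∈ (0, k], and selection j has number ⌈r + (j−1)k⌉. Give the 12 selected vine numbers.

443, 1051, 1660, 2268, 2876, 3484, 4093, 4701, 5309, 5917, 6526, 7134

j=1: r + 0k = 442.609 → ⌈·⌉ = 443
j=2: r + 1k = 1050.859 → ⌈·⌉ = 1051
j=3: r + 2k = 1659.109 → ⌈·⌉ = 1660
j=4: r + 3k = 2267.359 → ⌈·⌉ = 2268
j=5: r + 4k = 2875.609 → ⌈·⌉ = 2876
j=6: r + 5k = 3483.859 → ⌈·⌉ = 3484
j=7: r + 6k = 4092.109 → ⌈·⌉ = 4093
j=8: r + 7k = 4700.359 → ⌈·⌉ = 4701
j=9: r + 8k = 5308.609 → ⌈·⌉ = 5309
j=10: r + 9k = 5916.859 → ⌈·⌉ = 5917
j=11: r + 10k = 6525.109 → ⌈·⌉ = 6526
j=12: r + 11k = 7133.359 → ⌈·⌉ = 7134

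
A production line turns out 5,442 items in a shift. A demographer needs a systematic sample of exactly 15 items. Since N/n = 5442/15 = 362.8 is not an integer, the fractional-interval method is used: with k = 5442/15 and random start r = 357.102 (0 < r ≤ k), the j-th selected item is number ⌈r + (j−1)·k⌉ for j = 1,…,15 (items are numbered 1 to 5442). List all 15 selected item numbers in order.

358, 720, 1083, 1446, 1809, 2172, 2534, 2897, 3260, 3623, 3986, 4348, 4711, 5074, 5437

j=1: r + 0k = 357.102 → ⌈·⌉ = 358
j=2: r + 1k = 719.902 → ⌈·⌉ = 720
j=3: r + 2k = 1082.702 → ⌈·⌉ = 1083
j=4: r + 3k = 1445.502 → ⌈·⌉ = 1446
j=5: r + 4k = 1808.302 → ⌈·⌉ = 1809
j=6: r + 5k = 2171.102 → ⌈·⌉ = 2172
j=7: r + 6k = 2533.902 → ⌈·⌉ = 2534
j=8: r + 7k = 2896.702 → ⌈·⌉ = 2897
j=9: r + 8k = 3259.502 → ⌈·⌉ = 3260
j=10: r + 9k = 3622.302 → ⌈·⌉ = 3623
j=11: r + 10k = 3985.102 → ⌈·⌉ = 3986
j=12: r + 11k = 4347.902 → ⌈·⌉ = 4348
j=13: r + 12k = 4710.702 → ⌈·⌉ = 4711
j=14: r + 13k = 5073.502 → ⌈·⌉ = 5074
j=15: r + 14k = 5436.302 → ⌈·⌉ = 5437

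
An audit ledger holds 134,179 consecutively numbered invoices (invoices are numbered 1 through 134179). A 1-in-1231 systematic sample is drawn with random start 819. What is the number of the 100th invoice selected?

k = 1231
100th selection = r + (100−1)·k = 819 + 99×1231 = 819 + 121869 = 122688

122688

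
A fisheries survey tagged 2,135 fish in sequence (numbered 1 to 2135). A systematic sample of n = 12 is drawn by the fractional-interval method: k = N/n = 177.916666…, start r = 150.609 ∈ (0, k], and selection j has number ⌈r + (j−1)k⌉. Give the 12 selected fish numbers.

151, 329, 507, 685, 863, 1041, 1219, 1397, 1574, 1752, 1930, 2108

j=1: r + 0k = 150.609 → ⌈·⌉ = 151
j=2: r + 1k = 328.525666… → ⌈·⌉ = 329
j=3: r + 2k = 506.442333… → ⌈·⌉ = 507
j=4: r + 3k = 684.359 → ⌈·⌉ = 685
j=5: r + 4k = 862.275666… → ⌈·⌉ = 863
j=6: r + 5k = 1040.192333… → ⌈·⌉ = 1041
j=7: r + 6k = 1218.109 → ⌈·⌉ = 1219
j=8: r + 7k = 1396.025666… → ⌈·⌉ = 1397
j=9: r + 8k = 1573.942333… → ⌈·⌉ = 1574
j=10: r + 9k = 1751.859 → ⌈·⌉ = 1752
j=11: r + 10k = 1929.775666… → ⌈·⌉ = 1930
j=12: r + 11k = 2107.692333… → ⌈·⌉ = 2108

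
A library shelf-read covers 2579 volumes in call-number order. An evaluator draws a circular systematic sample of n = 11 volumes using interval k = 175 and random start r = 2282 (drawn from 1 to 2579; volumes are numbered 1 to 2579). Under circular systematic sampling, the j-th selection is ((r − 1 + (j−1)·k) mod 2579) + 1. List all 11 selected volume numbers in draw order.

2282, 2457, 53, 228, 403, 578, 753, 928, 1103, 1278, 1453

Selection 1: 2282
Selection 2: 2282 + 175 = 2457
Selection 3: 2457 + 175 = 2632 → 2632 − 2579 = 53
Selection 4: 53 + 175 = 228
Selection 5: 228 + 175 = 403
Selection 6: 403 + 175 = 578
Selection 7: 578 + 175 = 753
Selection 8: 753 + 175 = 928
Selection 9: 928 + 175 = 1103
Selection 10: 1103 + 175 = 1278
Selection 11: 1278 + 175 = 1453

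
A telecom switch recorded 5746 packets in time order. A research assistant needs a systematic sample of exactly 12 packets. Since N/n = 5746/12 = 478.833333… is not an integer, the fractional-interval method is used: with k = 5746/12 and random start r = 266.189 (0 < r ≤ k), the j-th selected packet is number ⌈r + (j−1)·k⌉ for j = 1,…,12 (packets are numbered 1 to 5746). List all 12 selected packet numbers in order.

j=1: r + 0k = 266.189 → ⌈·⌉ = 267
j=2: r + 1k = 745.022333… → ⌈·⌉ = 746
j=3: r + 2k = 1223.855666… → ⌈·⌉ = 1224
j=4: r + 3k = 1702.689 → ⌈·⌉ = 1703
j=5: r + 4k = 2181.522333… → ⌈·⌉ = 2182
j=6: r + 5k = 2660.355666… → ⌈·⌉ = 2661
j=7: r + 6k = 3139.189 → ⌈·⌉ = 3140
j=8: r + 7k = 3618.022333… → ⌈·⌉ = 3619
j=9: r + 8k = 4096.855666… → ⌈·⌉ = 4097
j=10: r + 9k = 4575.689 → ⌈·⌉ = 4576
j=11: r + 10k = 5054.522333… → ⌈·⌉ = 5055
j=12: r + 11k = 5533.355666… → ⌈·⌉ = 5534

267, 746, 1224, 1703, 2182, 2661, 3140, 3619, 4097, 4576, 5055, 5534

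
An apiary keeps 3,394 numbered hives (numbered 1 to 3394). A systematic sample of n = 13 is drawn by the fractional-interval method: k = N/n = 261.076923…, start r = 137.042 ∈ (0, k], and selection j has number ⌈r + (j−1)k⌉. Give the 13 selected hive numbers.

138, 399, 660, 921, 1182, 1443, 1704, 1965, 2226, 2487, 2748, 3009, 3270

j=1: r + 0k = 137.042 → ⌈·⌉ = 138
j=2: r + 1k = 398.118923… → ⌈·⌉ = 399
j=3: r + 2k = 659.195846… → ⌈·⌉ = 660
j=4: r + 3k = 920.272769… → ⌈·⌉ = 921
j=5: r + 4k = 1181.349692… → ⌈·⌉ = 1182
j=6: r + 5k = 1442.426615… → ⌈·⌉ = 1443
j=7: r + 6k = 1703.503538… → ⌈·⌉ = 1704
j=8: r + 7k = 1964.580461… → ⌈·⌉ = 1965
j=9: r + 8k = 2225.657384… → ⌈·⌉ = 2226
j=10: r + 9k = 2486.734307… → ⌈·⌉ = 2487
j=11: r + 10k = 2747.811230… → ⌈·⌉ = 2748
j=12: r + 11k = 3008.888153… → ⌈·⌉ = 3009
j=13: r + 12k = 3269.965076… → ⌈·⌉ = 3270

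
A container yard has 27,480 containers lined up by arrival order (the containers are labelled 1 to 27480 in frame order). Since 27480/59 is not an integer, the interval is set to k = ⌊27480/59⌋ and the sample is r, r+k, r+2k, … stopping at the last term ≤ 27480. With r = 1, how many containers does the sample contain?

k = ⌊27480/59⌋ = 465
Achieved size = ⌊(27480 − 1)/465⌋ + 1 = ⌊27479/465⌋ + 1 = 59 + 1 = 60
(last selection: 1 + 59×465 = 27436 ≤ 27480; next would be 27901 > 27480)

60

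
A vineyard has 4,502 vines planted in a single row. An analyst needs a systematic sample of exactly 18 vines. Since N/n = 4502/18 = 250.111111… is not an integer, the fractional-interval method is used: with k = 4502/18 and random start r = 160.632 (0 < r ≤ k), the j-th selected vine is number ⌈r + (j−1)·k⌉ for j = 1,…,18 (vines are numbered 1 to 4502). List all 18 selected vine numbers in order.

j=1: r + 0k = 160.632 → ⌈·⌉ = 161
j=2: r + 1k = 410.743111… → ⌈·⌉ = 411
j=3: r + 2k = 660.854222… → ⌈·⌉ = 661
j=4: r + 3k = 910.965333… → ⌈·⌉ = 911
j=5: r + 4k = 1161.076444… → ⌈·⌉ = 1162
j=6: r + 5k = 1411.187555… → ⌈·⌉ = 1412
j=7: r + 6k = 1661.298666… → ⌈·⌉ = 1662
j=8: r + 7k = 1911.409777… → ⌈·⌉ = 1912
j=9: r + 8k = 2161.520888… → ⌈·⌉ = 2162
j=10: r + 9k = 2411.632 → ⌈·⌉ = 2412
j=11: r + 10k = 2661.743111… → ⌈·⌉ = 2662
j=12: r + 11k = 2911.854222… → ⌈·⌉ = 2912
j=13: r + 12k = 3161.965333… → ⌈·⌉ = 3162
j=14: r + 13k = 3412.076444… → ⌈·⌉ = 3413
j=15: r + 14k = 3662.187555… → ⌈·⌉ = 3663
j=16: r + 15k = 3912.298666… → ⌈·⌉ = 3913
j=17: r + 16k = 4162.409777… → ⌈·⌉ = 4163
j=18: r + 17k = 4412.520888… → ⌈·⌉ = 4413

161, 411, 661, 911, 1162, 1412, 1662, 1912, 2162, 2412, 2662, 2912, 3162, 3413, 3663, 3913, 4163, 4413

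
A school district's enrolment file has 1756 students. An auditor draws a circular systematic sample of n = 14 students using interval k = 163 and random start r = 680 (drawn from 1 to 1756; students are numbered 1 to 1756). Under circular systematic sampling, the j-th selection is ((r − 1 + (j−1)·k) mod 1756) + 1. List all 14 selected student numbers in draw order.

680, 843, 1006, 1169, 1332, 1495, 1658, 65, 228, 391, 554, 717, 880, 1043

Selection 1: 680
Selection 2: 680 + 163 = 843
Selection 3: 843 + 163 = 1006
Selection 4: 1006 + 163 = 1169
Selection 5: 1169 + 163 = 1332
Selection 6: 1332 + 163 = 1495
Selection 7: 1495 + 163 = 1658
Selection 8: 1658 + 163 = 1821 → 1821 − 1756 = 65
Selection 9: 65 + 163 = 228
Selection 10: 228 + 163 = 391
Selection 11: 391 + 163 = 554
Selection 12: 554 + 163 = 717
Selection 13: 717 + 163 = 880
Selection 14: 880 + 163 = 1043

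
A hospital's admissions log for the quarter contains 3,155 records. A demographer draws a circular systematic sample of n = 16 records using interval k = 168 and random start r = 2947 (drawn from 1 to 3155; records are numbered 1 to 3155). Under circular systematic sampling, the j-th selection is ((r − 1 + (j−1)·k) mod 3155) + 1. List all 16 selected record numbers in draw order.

2947, 3115, 128, 296, 464, 632, 800, 968, 1136, 1304, 1472, 1640, 1808, 1976, 2144, 2312

Selection 1: 2947
Selection 2: 2947 + 168 = 3115
Selection 3: 3115 + 168 = 3283 → 3283 − 3155 = 128
Selection 4: 128 + 168 = 296
Selection 5: 296 + 168 = 464
Selection 6: 464 + 168 = 632
Selection 7: 632 + 168 = 800
Selection 8: 800 + 168 = 968
Selection 9: 968 + 168 = 1136
Selection 10: 1136 + 168 = 1304
Selection 11: 1304 + 168 = 1472
Selection 12: 1472 + 168 = 1640
Selection 13: 1640 + 168 = 1808
Selection 14: 1808 + 168 = 1976
Selection 15: 1976 + 168 = 2144
Selection 16: 2144 + 168 = 2312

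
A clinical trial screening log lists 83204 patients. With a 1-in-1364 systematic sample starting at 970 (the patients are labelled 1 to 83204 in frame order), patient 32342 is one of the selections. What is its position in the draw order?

k = 1364
position = (32342 − 970)/1364 + 1 = 31372/1364 + 1 = 23 + 1 = 24

24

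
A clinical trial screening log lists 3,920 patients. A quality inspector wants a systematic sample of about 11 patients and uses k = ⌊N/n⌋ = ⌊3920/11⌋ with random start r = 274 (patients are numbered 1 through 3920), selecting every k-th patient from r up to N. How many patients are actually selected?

k = ⌊3920/11⌋ = 356
Achieved size = ⌊(3920 − 274)/356⌋ + 1 = ⌊3646/356⌋ + 1 = 10 + 1 = 11
(last selection: 274 + 10×356 = 3834 ≤ 3920; next would be 4190 > 3920)

11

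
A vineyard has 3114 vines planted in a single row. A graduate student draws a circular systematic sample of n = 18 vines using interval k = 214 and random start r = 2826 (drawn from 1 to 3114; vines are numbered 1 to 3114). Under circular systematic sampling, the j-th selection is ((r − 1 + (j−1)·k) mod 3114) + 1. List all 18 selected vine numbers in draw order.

Selection 1: 2826
Selection 2: 2826 + 214 = 3040
Selection 3: 3040 + 214 = 3254 → 3254 − 3114 = 140
Selection 4: 140 + 214 = 354
Selection 5: 354 + 214 = 568
Selection 6: 568 + 214 = 782
Selection 7: 782 + 214 = 996
Selection 8: 996 + 214 = 1210
Selection 9: 1210 + 214 = 1424
Selection 10: 1424 + 214 = 1638
Selection 11: 1638 + 214 = 1852
Selection 12: 1852 + 214 = 2066
Selection 13: 2066 + 214 = 2280
Selection 14: 2280 + 214 = 2494
Selection 15: 2494 + 214 = 2708
Selection 16: 2708 + 214 = 2922
Selection 17: 2922 + 214 = 3136 → 3136 − 3114 = 22
Selection 18: 22 + 214 = 236

2826, 3040, 140, 354, 568, 782, 996, 1210, 1424, 1638, 1852, 2066, 2280, 2494, 2708, 2922, 22, 236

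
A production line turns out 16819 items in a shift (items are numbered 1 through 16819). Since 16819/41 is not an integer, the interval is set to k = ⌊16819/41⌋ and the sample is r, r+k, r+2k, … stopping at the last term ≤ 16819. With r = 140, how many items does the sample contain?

41

k = ⌊16819/41⌋ = 410
Achieved size = ⌊(16819 − 140)/410⌋ + 1 = ⌊16679/410⌋ + 1 = 40 + 1 = 41
(last selection: 140 + 40×410 = 16540 ≤ 16819; next would be 16950 > 16819)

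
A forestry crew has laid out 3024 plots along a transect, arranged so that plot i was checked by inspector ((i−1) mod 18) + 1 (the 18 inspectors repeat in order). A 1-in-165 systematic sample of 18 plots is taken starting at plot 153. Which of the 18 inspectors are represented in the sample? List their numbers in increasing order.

Consecutive selections differ by k = 165, so their inspector numbers differ by 165 mod 18 = 3.
gcd(165, 18) = 3, so the sample visits 18/3 = 6 distinct residues mod 18.
Start 153 is inspector 9; the inspectors hit are 3, 6, 9, 12, 15, 18.

3, 6, 9, 12, 15, 18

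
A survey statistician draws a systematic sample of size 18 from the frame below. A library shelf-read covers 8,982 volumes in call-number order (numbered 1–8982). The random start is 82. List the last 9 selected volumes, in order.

k = N/n = 8982/18 = 499
10th selection = 82 + 9×499 = 4573
11th: 4573 + 499 = 5072
12th: 5072 + 499 = 5571
13th: 5571 + 499 = 6070
14th: 6070 + 499 = 6569
15th: 6569 + 499 = 7068
16th: 7068 + 499 = 7567
17th: 7567 + 499 = 8066
18th: 8066 + 499 = 8565

4573, 5072, 5571, 6070, 6569, 7068, 7567, 8066, 8565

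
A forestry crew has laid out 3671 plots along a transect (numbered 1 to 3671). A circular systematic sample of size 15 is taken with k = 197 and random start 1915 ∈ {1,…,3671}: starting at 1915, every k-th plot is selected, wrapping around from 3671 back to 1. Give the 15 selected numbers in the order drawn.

Selection 1: 1915
Selection 2: 1915 + 197 = 2112
Selection 3: 2112 + 197 = 2309
Selection 4: 2309 + 197 = 2506
Selection 5: 2506 + 197 = 2703
Selection 6: 2703 + 197 = 2900
Selection 7: 2900 + 197 = 3097
Selection 8: 3097 + 197 = 3294
Selection 9: 3294 + 197 = 3491
Selection 10: 3491 + 197 = 3688 → 3688 − 3671 = 17
Selection 11: 17 + 197 = 214
Selection 12: 214 + 197 = 411
Selection 13: 411 + 197 = 608
Selection 14: 608 + 197 = 805
Selection 15: 805 + 197 = 1002

1915, 2112, 2309, 2506, 2703, 2900, 3097, 3294, 3491, 17, 214, 411, 608, 805, 1002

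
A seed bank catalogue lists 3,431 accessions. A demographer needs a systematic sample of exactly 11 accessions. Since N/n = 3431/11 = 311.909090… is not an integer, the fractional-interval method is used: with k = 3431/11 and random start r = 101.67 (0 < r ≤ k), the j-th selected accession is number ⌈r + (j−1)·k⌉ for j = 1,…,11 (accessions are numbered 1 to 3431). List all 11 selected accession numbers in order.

102, 414, 726, 1038, 1350, 1662, 1974, 2286, 2597, 2909, 3221

j=1: r + 0k = 101.67 → ⌈·⌉ = 102
j=2: r + 1k = 413.579090… → ⌈·⌉ = 414
j=3: r + 2k = 725.488181… → ⌈·⌉ = 726
j=4: r + 3k = 1037.397272… → ⌈·⌉ = 1038
j=5: r + 4k = 1349.306363… → ⌈·⌉ = 1350
j=6: r + 5k = 1661.215454… → ⌈·⌉ = 1662
j=7: r + 6k = 1973.124545… → ⌈·⌉ = 1974
j=8: r + 7k = 2285.033636… → ⌈·⌉ = 2286
j=9: r + 8k = 2596.942727… → ⌈·⌉ = 2597
j=10: r + 9k = 2908.851818… → ⌈·⌉ = 2909
j=11: r + 10k = 3220.760909… → ⌈·⌉ = 3221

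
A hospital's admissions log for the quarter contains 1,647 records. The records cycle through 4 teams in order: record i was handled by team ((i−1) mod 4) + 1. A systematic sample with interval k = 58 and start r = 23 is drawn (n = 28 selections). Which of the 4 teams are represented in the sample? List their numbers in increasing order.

Consecutive selections differ by k = 58, so their team numbers differ by 58 mod 4 = 2.
gcd(58, 4) = 2, so the sample visits 4/2 = 2 distinct residues mod 4.
Start 23 is team 3; the teams hit are 1, 3.

1, 3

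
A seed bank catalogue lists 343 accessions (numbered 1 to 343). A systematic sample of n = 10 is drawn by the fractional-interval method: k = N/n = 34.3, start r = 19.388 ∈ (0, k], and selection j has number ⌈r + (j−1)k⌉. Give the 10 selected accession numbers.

20, 54, 88, 123, 157, 191, 226, 260, 294, 329

j=1: r + 0k = 19.388 → ⌈·⌉ = 20
j=2: r + 1k = 53.688 → ⌈·⌉ = 54
j=3: r + 2k = 87.988 → ⌈·⌉ = 88
j=4: r + 3k = 122.288 → ⌈·⌉ = 123
j=5: r + 4k = 156.588 → ⌈·⌉ = 157
j=6: r + 5k = 190.888 → ⌈·⌉ = 191
j=7: r + 6k = 225.188 → ⌈·⌉ = 226
j=8: r + 7k = 259.488 → ⌈·⌉ = 260
j=9: r + 8k = 293.788 → ⌈·⌉ = 294
j=10: r + 9k = 328.088 → ⌈·⌉ = 329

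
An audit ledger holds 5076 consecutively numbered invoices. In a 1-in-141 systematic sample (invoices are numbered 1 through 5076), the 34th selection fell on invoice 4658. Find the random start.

5

k = 141
r = 4658 − (34−1)×141 = 4658 − 4653 = 5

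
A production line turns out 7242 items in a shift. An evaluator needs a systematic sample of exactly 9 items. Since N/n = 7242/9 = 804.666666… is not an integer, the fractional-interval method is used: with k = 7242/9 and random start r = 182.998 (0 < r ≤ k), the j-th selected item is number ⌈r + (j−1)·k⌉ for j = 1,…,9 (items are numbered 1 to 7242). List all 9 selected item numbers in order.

j=1: r + 0k = 182.998 → ⌈·⌉ = 183
j=2: r + 1k = 987.664666… → ⌈·⌉ = 988
j=3: r + 2k = 1792.331333… → ⌈·⌉ = 1793
j=4: r + 3k = 2596.998 → ⌈·⌉ = 2597
j=5: r + 4k = 3401.664666… → ⌈·⌉ = 3402
j=6: r + 5k = 4206.331333… → ⌈·⌉ = 4207
j=7: r + 6k = 5010.998 → ⌈·⌉ = 5011
j=8: r + 7k = 5815.664666… → ⌈·⌉ = 5816
j=9: r + 8k = 6620.331333… → ⌈·⌉ = 6621

183, 988, 1793, 2597, 3402, 4207, 5011, 5816, 6621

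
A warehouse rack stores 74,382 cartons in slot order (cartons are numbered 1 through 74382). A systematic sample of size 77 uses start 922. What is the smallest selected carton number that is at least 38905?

39562

k = 74382/77 = 966
Steps past start: ⌈(38905 − 922)/966⌉ = ⌈37983/966⌉ = 40
Selected carton: 922 + 40×966 = 39562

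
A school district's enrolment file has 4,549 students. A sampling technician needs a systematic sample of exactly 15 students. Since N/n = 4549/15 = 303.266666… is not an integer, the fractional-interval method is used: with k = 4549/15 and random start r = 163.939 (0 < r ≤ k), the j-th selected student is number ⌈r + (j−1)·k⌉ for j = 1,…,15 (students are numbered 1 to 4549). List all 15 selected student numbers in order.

j=1: r + 0k = 163.939 → ⌈·⌉ = 164
j=2: r + 1k = 467.205666… → ⌈·⌉ = 468
j=3: r + 2k = 770.472333… → ⌈·⌉ = 771
j=4: r + 3k = 1073.739 → ⌈·⌉ = 1074
j=5: r + 4k = 1377.005666… → ⌈·⌉ = 1378
j=6: r + 5k = 1680.272333… → ⌈·⌉ = 1681
j=7: r + 6k = 1983.539 → ⌈·⌉ = 1984
j=8: r + 7k = 2286.805666… → ⌈·⌉ = 2287
j=9: r + 8k = 2590.072333… → ⌈·⌉ = 2591
j=10: r + 9k = 2893.339 → ⌈·⌉ = 2894
j=11: r + 10k = 3196.605666… → ⌈·⌉ = 3197
j=12: r + 11k = 3499.872333… → ⌈·⌉ = 3500
j=13: r + 12k = 3803.139 → ⌈·⌉ = 3804
j=14: r + 13k = 4106.405666… → ⌈·⌉ = 4107
j=15: r + 14k = 4409.672333… → ⌈·⌉ = 4410

164, 468, 771, 1074, 1378, 1681, 1984, 2287, 2591, 2894, 3197, 3500, 3804, 4107, 4410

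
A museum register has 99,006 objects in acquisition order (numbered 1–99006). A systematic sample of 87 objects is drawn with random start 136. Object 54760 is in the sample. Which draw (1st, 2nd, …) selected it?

49

k = 99006/87 = 1138
position = (54760 − 136)/1138 + 1 = 54624/1138 + 1 = 48 + 1 = 49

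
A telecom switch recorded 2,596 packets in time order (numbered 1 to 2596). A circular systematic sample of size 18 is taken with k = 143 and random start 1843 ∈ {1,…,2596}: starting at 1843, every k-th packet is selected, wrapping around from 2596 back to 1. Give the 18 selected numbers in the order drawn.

1843, 1986, 2129, 2272, 2415, 2558, 105, 248, 391, 534, 677, 820, 963, 1106, 1249, 1392, 1535, 1678

Selection 1: 1843
Selection 2: 1843 + 143 = 1986
Selection 3: 1986 + 143 = 2129
Selection 4: 2129 + 143 = 2272
Selection 5: 2272 + 143 = 2415
Selection 6: 2415 + 143 = 2558
Selection 7: 2558 + 143 = 2701 → 2701 − 2596 = 105
Selection 8: 105 + 143 = 248
Selection 9: 248 + 143 = 391
Selection 10: 391 + 143 = 534
Selection 11: 534 + 143 = 677
Selection 12: 677 + 143 = 820
Selection 13: 820 + 143 = 963
Selection 14: 963 + 143 = 1106
Selection 15: 1106 + 143 = 1249
Selection 16: 1249 + 143 = 1392
Selection 17: 1392 + 143 = 1535
Selection 18: 1535 + 143 = 1678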